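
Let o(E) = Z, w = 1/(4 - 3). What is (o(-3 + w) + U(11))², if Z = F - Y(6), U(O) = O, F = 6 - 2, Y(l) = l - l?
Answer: 225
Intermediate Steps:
Y(l) = 0
F = 4
w = 1 (w = 1/1 = 1)
Z = 4 (Z = 4 - 1*0 = 4 + 0 = 4)
o(E) = 4
(o(-3 + w) + U(11))² = (4 + 11)² = 15² = 225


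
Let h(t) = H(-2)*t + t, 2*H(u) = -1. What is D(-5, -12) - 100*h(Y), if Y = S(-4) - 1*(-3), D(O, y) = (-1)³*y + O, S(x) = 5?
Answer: -393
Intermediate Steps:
D(O, y) = O - y (D(O, y) = -y + O = O - y)
H(u) = -½ (H(u) = (½)*(-1) = -½)
Y = 8 (Y = 5 - 1*(-3) = 5 + 3 = 8)
h(t) = t/2 (h(t) = -t/2 + t = t/2)
D(-5, -12) - 100*h(Y) = (-5 - 1*(-12)) - 50*8 = (-5 + 12) - 100*4 = 7 - 400 = -393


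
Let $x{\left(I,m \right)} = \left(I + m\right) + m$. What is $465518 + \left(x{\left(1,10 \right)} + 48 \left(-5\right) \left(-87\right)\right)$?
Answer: $486419$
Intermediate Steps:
$x{\left(I,m \right)} = I + 2 m$
$465518 + \left(x{\left(1,10 \right)} + 48 \left(-5\right) \left(-87\right)\right) = 465518 + \left(\left(1 + 2 \cdot 10\right) + 48 \left(-5\right) \left(-87\right)\right) = 465518 + \left(\left(1 + 20\right) - -20880\right) = 465518 + \left(21 + 20880\right) = 465518 + 20901 = 486419$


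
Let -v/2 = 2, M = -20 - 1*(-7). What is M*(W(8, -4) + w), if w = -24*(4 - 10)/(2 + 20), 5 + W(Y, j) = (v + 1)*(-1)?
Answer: -650/11 ≈ -59.091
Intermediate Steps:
M = -13 (M = -20 + 7 = -13)
v = -4 (v = -2*2 = -4)
W(Y, j) = -2 (W(Y, j) = -5 + (-4 + 1)*(-1) = -5 - 3*(-1) = -5 + 3 = -2)
w = 72/11 (w = -24/(22/(-6)) = -24/(22*(-⅙)) = -24/(-11/3) = -24*(-3/11) = 72/11 ≈ 6.5455)
M*(W(8, -4) + w) = -13*(-2 + 72/11) = -13*50/11 = -650/11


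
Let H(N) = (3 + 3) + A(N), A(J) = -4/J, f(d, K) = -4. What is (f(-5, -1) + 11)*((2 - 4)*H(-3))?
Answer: -308/3 ≈ -102.67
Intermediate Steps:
H(N) = 6 - 4/N (H(N) = (3 + 3) - 4/N = 6 - 4/N)
(f(-5, -1) + 11)*((2 - 4)*H(-3)) = (-4 + 11)*((2 - 4)*(6 - 4/(-3))) = 7*(-2*(6 - 4*(-⅓))) = 7*(-2*(6 + 4/3)) = 7*(-2*22/3) = 7*(-44/3) = -308/3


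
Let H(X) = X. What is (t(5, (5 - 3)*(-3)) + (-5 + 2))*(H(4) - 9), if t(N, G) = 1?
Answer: 10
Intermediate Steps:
(t(5, (5 - 3)*(-3)) + (-5 + 2))*(H(4) - 9) = (1 + (-5 + 2))*(4 - 9) = (1 - 3)*(-5) = -2*(-5) = 10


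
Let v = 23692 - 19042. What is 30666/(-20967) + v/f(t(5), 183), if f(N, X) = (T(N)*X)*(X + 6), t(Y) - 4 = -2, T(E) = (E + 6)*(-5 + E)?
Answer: -1419609731/966914172 ≈ -1.4682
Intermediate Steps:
T(E) = (-5 + E)*(6 + E) (T(E) = (6 + E)*(-5 + E) = (-5 + E)*(6 + E))
t(Y) = 2 (t(Y) = 4 - 2 = 2)
v = 4650
f(N, X) = X*(6 + X)*(-30 + N + N²) (f(N, X) = ((-30 + N + N²)*X)*(X + 6) = (X*(-30 + N + N²))*(6 + X) = X*(6 + X)*(-30 + N + N²))
30666/(-20967) + v/f(t(5), 183) = 30666/(-20967) + 4650/((183*(6 + 183)*(-30 + 2 + 2²))) = 30666*(-1/20967) + 4650/((183*189*(-30 + 2 + 4))) = -10222/6989 + 4650/((183*189*(-24))) = -10222/6989 + 4650/(-830088) = -10222/6989 + 4650*(-1/830088) = -10222/6989 - 775/138348 = -1419609731/966914172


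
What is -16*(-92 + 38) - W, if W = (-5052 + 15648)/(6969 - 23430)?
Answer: 4744300/5487 ≈ 864.64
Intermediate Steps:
W = -3532/5487 (W = 10596/(-16461) = 10596*(-1/16461) = -3532/5487 ≈ -0.64370)
-16*(-92 + 38) - W = -16*(-92 + 38) - 1*(-3532/5487) = -16*(-54) + 3532/5487 = 864 + 3532/5487 = 4744300/5487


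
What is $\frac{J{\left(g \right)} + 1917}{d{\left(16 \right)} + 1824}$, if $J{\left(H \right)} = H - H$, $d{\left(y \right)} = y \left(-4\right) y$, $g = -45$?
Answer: $\frac{1917}{800} \approx 2.3962$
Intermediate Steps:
$d{\left(y \right)} = - 4 y^{2}$ ($d{\left(y \right)} = - 4 y y = - 4 y^{2}$)
$J{\left(H \right)} = 0$
$\frac{J{\left(g \right)} + 1917}{d{\left(16 \right)} + 1824} = \frac{0 + 1917}{- 4 \cdot 16^{2} + 1824} = \frac{1917}{\left(-4\right) 256 + 1824} = \frac{1917}{-1024 + 1824} = \frac{1917}{800}$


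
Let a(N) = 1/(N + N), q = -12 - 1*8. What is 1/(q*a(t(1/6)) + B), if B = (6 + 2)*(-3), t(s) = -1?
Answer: -1/14 ≈ -0.071429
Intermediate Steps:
B = -24 (B = 8*(-3) = -24)
q = -20 (q = -12 - 8 = -20)
a(N) = 1/(2*N)
1/(q*a(t(1/6)) + B) = 1/(-10/(-1) - 24) = 1/(-10*(-1) - 24) = 1/(-20*(-½) - 24) = 1/(10 - 24) = 1/(-14) = -1/14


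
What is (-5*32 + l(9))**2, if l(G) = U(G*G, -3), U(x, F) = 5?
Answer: 24025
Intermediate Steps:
l(G) = 5
(-5*32 + l(9))**2 = (-5*32 + 5)**2 = (-160 + 5)**2 = (-155)**2 = 24025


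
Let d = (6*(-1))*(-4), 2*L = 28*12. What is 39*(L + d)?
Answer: 7488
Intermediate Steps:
L = 168 (L = (28*12)/2 = (½)*336 = 168)
d = 24 (d = -6*(-4) = 24)
39*(L + d) = 39*(168 + 24) = 39*192 = 7488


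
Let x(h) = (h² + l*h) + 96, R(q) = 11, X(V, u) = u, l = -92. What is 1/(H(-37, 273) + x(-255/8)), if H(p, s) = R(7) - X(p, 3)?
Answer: 64/259361 ≈ 0.00024676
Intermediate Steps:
H(p, s) = 8 (H(p, s) = 11 - 1*3 = 11 - 3 = 8)
x(h) = 96 + h² - 92*h (x(h) = (h² - 92*h) + 96 = 96 + h² - 92*h)
1/(H(-37, 273) + x(-255/8)) = 1/(8 + (96 + (-255/8)² - (-23460)/8)) = 1/(8 + (96 + (-255*⅛)² - (-23460)/8)) = 1/(8 + (96 + (-255/8)² - 92*(-255/8))) = 1/(8 + (96 + 65025/64 + 5865/2)) = 1/(8 + 258849/64) = 1/(259361/64) = 64/259361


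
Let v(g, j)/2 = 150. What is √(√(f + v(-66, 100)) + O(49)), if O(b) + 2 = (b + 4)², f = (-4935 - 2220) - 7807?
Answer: √(2807 + I*√14662) ≈ 52.993 + 1.1425*I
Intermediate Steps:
v(g, j) = 300 (v(g, j) = 2*150 = 300)
f = -14962 (f = -7155 - 7807 = -14962)
O(b) = -2 + (4 + b)² (O(b) = -2 + (b + 4)² = -2 + (4 + b)²)
√(√(f + v(-66, 100)) + O(49)) = √(√(-14962 + 300) + (-2 + (4 + 49)²)) = √(√(-14662) + (-2 + 53²)) = √(I*√14662 + (-2 + 2809)) = √(I*√14662 + 2807) = √(2807 + I*√14662)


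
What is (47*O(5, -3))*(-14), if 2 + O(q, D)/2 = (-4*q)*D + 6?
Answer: -84224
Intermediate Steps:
O(q, D) = 8 - 8*D*q (O(q, D) = -4 + 2*((-4*q)*D + 6) = -4 + 2*(-4*D*q + 6) = -4 + 2*(6 - 4*D*q) = -4 + (12 - 8*D*q) = 8 - 8*D*q)
(47*O(5, -3))*(-14) = (47*(8 - 8*(-3)*5))*(-14) = (47*(8 + 120))*(-14) = (47*128)*(-14) = 6016*(-14) = -84224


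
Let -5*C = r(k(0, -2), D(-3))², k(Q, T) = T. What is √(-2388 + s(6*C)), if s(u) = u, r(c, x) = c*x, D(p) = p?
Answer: 2*I*√15195/5 ≈ 49.307*I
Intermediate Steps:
C = -36/5 (C = -(-2*(-3))²/5 = -⅕*6² = -⅕*36 = -36/5 ≈ -7.2000)
√(-2388 + s(6*C)) = √(-2388 + 6*(-36/5)) = √(-2388 - 216/5) = √(-12156/5) = 2*I*√15195/5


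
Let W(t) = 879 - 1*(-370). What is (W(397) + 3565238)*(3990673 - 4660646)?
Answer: -2389449994851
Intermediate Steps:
W(t) = 1249 (W(t) = 879 + 370 = 1249)
(W(397) + 3565238)*(3990673 - 4660646) = (1249 + 3565238)*(3990673 - 4660646) = 3566487*(-669973) = -2389449994851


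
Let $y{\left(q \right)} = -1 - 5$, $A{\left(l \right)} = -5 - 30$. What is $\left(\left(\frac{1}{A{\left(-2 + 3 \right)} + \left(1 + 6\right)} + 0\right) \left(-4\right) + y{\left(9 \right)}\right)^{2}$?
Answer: $\frac{1681}{49} \approx 34.306$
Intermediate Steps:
$A{\left(l \right)} = -35$ ($A{\left(l \right)} = -5 - 30 = -35$)
$y{\left(q \right)} = -6$ ($y{\left(q \right)} = -1 - 5 = -6$)
$\left(\left(\frac{1}{A{\left(-2 + 3 \right)} + \left(1 + 6\right)} + 0\right) \left(-4\right) + y{\left(9 \right)}\right)^{2} = \left(\left(\frac{1}{-35 + \left(1 + 6\right)} + 0\right) \left(-4\right) - 6\right)^{2} = \left(\left(\frac{1}{-35 + 7} + 0\right) \left(-4\right) - 6\right)^{2} = \left(\left(\frac{1}{-28} + 0\right) \left(-4\right) - 6\right)^{2} = \left(\left(- \frac{1}{28} + 0\right) \left(-4\right) - 6\right)^{2} = \left(\left(- \frac{1}{28}\right) \left(-4\right) - 6\right)^{2} = \left(\frac{1}{7} - 6\right)^{2} = \left(- \frac{41}{7}\right)^{2} = \frac{1681}{49}$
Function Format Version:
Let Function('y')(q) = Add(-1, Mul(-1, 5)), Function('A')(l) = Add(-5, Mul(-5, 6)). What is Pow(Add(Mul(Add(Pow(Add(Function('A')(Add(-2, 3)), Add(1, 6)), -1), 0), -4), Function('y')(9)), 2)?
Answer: Rational(1681, 49) ≈ 34.306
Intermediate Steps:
Function('A')(l) = -35 (Function('A')(l) = Add(-5, -30) = -35)
Function('y')(q) = -6 (Function('y')(q) = Add(-1, -5) = -6)
Pow(Add(Mul(Add(Pow(Add(Function('A')(Add(-2, 3)), Add(1, 6)), -1), 0), -4), Function('y')(9)), 2) = Pow(Add(Mul(Add(Pow(Add(-35, Add(1, 6)), -1), 0), -4), -6), 2) = Pow(Add(Mul(Add(Pow(Add(-35, 7), -1), 0), -4), -6), 2) = Pow(Add(Mul(Add(Pow(-28, -1), 0), -4), -6), 2) = Pow(Add(Mul(Add(Rational(-1, 28), 0), -4), -6), 2) = Pow(Add(Mul(Rational(-1, 28), -4), -6), 2) = Pow(Add(Rational(1, 7), -6), 2) = Pow(Rational(-41, 7), 2) = Rational(1681, 49)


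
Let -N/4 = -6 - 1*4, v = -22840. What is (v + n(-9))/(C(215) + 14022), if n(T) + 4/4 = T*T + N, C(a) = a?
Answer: -22720/14237 ≈ -1.5958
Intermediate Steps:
N = 40 (N = -4*(-6 - 1*4) = -4*(-6 - 4) = -4*(-10) = 40)
n(T) = 39 + T² (n(T) = -1 + (T*T + 40) = -1 + (T² + 40) = -1 + (40 + T²) = 39 + T²)
(v + n(-9))/(C(215) + 14022) = (-22840 + (39 + (-9)²))/(215 + 14022) = (-22840 + (39 + 81))/14237 = (-22840 + 120)*(1/14237) = -22720*1/14237 = -22720/14237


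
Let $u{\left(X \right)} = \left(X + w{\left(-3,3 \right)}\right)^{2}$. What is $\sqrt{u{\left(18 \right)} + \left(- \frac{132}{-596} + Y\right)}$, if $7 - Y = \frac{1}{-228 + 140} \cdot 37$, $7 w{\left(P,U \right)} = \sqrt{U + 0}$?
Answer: $\frac{\sqrt{698591943566 + 10831246272 \sqrt{3}}}{45892} \approx 18.456$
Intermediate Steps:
$w{\left(P,U \right)} = \frac{\sqrt{U}}{7}$ ($w{\left(P,U \right)} = \frac{\sqrt{U + 0}}{7} = \frac{\sqrt{U}}{7}$)
$u{\left(X \right)} = \left(X + \frac{\sqrt{3}}{7}\right)^{2}$
$Y = \frac{653}{88}$ ($Y = 7 - \frac{1}{-228 + 140} \cdot 37 = 7 - \frac{1}{-88} \cdot 37 = 7 - \left(- \frac{1}{88}\right) 37 = 7 - - \frac{37}{88} = 7 + \frac{37}{88} = \frac{653}{88} \approx 7.4205$)
$\sqrt{u{\left(18 \right)} + \left(- \frac{132}{-596} + Y\right)} = \sqrt{\frac{\left(\sqrt{3} + 7 \cdot 18\right)^{2}}{49} + \left(- \frac{132}{-596} + \frac{653}{88}\right)} = \sqrt{\frac{\left(\sqrt{3} + 126\right)^{2}}{49} + \left(\left(-132\right) \left(- \frac{1}{596}\right) + \frac{653}{88}\right)} = \sqrt{\frac{\left(126 + \sqrt{3}\right)^{2}}{49} + \left(\frac{33}{149} + \frac{653}{88}\right)} = \sqrt{\frac{\left(126 + \sqrt{3}\right)^{2}}{49} + \frac{100201}{13112}} = \sqrt{\frac{100201}{13112} + \frac{\left(126 + \sqrt{3}\right)^{2}}{49}}$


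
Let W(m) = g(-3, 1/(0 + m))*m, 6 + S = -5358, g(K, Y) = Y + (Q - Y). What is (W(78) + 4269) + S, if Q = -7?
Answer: -1641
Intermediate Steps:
g(K, Y) = -7 (g(K, Y) = Y + (-7 - Y) = -7)
S = -5364 (S = -6 - 5358 = -5364)
W(m) = -7*m
(W(78) + 4269) + S = (-7*78 + 4269) - 5364 = (-546 + 4269) - 5364 = 3723 - 5364 = -1641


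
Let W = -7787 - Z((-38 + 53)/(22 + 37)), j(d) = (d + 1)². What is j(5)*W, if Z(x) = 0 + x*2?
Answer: -16540668/59 ≈ -2.8035e+5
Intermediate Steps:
j(d) = (1 + d)²
Z(x) = 2*x (Z(x) = 0 + 2*x = 2*x)
W = -459463/59 (W = -7787 - 2*(-38 + 53)/(22 + 37) = -7787 - 2*15/59 = -7787 - 1*30/59 = -7787 - 30/59 = -459463/59 ≈ -7787.5)
j(5)*W = (1 + 5)²*(-459463/59) = 6²*(-459463/59) = 36*(-459463/59) = -16540668/59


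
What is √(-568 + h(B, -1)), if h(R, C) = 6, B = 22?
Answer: I*√562 ≈ 23.707*I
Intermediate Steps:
√(-568 + h(B, -1)) = √(-568 + 6) = √(-562) = I*√562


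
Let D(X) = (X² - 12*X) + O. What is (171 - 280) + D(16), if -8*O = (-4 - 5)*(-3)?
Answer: -387/8 ≈ -48.375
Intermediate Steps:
O = -27/8 (O = -(-4 - 5)*(-3)/8 = -(-9)*(-3)/8 = -⅛*27 = -27/8 ≈ -3.3750)
D(X) = -27/8 + X² - 12*X (D(X) = (X² - 12*X) - 27/8 = -27/8 + X² - 12*X)
(171 - 280) + D(16) = (171 - 280) + (-27/8 + 16² - 12*16) = -109 + (-27/8 + 256 - 192) = -109 + 485/8 = -387/8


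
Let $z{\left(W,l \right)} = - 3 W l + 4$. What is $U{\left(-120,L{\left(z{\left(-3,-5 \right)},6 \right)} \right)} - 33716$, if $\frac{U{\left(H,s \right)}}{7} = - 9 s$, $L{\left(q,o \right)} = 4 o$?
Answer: $-35228$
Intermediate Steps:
$z{\left(W,l \right)} = 4 - 3 W l$ ($z{\left(W,l \right)} = - 3 W l + 4 = 4 - 3 W l$)
$U{\left(H,s \right)} = - 63 s$ ($U{\left(H,s \right)} = 7 \left(- 9 s\right) = - 63 s$)
$U{\left(-120,L{\left(z{\left(-3,-5 \right)},6 \right)} \right)} - 33716 = - 63 \cdot 4 \cdot 6 - 33716 = \left(-63\right) 24 - 33716 = -1512 - 33716 = -35228$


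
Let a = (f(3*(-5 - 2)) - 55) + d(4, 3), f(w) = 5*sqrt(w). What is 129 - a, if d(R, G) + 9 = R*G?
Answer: 181 - 5*I*sqrt(21) ≈ 181.0 - 22.913*I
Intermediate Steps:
d(R, G) = -9 + G*R (d(R, G) = -9 + R*G = -9 + G*R)
a = -52 + 5*I*sqrt(21) (a = (5*sqrt(3*(-5 - 2)) - 55) + (-9 + 3*4) = (5*sqrt(3*(-7)) - 55) + (-9 + 12) = (5*sqrt(-21) - 55) + 3 = (5*(I*sqrt(21)) - 55) + 3 = (5*I*sqrt(21) - 55) + 3 = (-55 + 5*I*sqrt(21)) + 3 = -52 + 5*I*sqrt(21) ≈ -52.0 + 22.913*I)
129 - a = 129 - (-52 + 5*I*sqrt(21)) = 129 + (52 - 5*I*sqrt(21)) = 181 - 5*I*sqrt(21)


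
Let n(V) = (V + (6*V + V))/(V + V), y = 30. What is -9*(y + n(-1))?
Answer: -306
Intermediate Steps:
n(V) = 4 (n(V) = (V + 7*V)/((2*V)) = (8*V)*(1/(2*V)) = 4)
-9*(y + n(-1)) = -9*(30 + 4) = -9*34 = -306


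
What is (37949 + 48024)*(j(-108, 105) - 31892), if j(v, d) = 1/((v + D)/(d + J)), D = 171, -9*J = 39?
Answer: -518183859278/189 ≈ -2.7417e+9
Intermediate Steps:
J = -13/3 (J = -1/9*39 = -13/3 ≈ -4.3333)
j(v, d) = (-13/3 + d)/(171 + v) (j(v, d) = 1/((v + 171)/(d - 13/3)) = 1/((171 + v)/(-13/3 + d)) = (-13/3 + d)/(171 + v))
(37949 + 48024)*(j(-108, 105) - 31892) = (37949 + 48024)*((-13/3 + 105)/(171 - 108) - 31892) = 85973*((302/3)/63 - 31892) = 85973*((1/63)*(302/3) - 31892) = 85973*(302/189 - 31892) = 85973*(-6027286/189) = -518183859278/189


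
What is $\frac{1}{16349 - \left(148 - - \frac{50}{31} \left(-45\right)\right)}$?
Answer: $\frac{31}{504481} \approx 6.1449 \cdot 10^{-5}$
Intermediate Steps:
$\frac{1}{16349 - \left(148 - - \frac{50}{31} \left(-45\right)\right)} = \frac{1}{16349 - \left(148 - \left(-50\right) \frac{1}{31} \left(-45\right)\right)} = \frac{1}{16349 - \frac{2338}{31}} = \frac{1}{\frac{504481}{31}} = \frac{31}{504481}$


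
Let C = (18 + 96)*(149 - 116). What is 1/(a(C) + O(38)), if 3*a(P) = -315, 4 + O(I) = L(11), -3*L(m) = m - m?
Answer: -1/109 ≈ -0.0091743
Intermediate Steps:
L(m) = 0 (L(m) = -(m - m)/3 = -1/3*0 = 0)
O(I) = -4 (O(I) = -4 + 0 = -4)
C = 3762 (C = 114*33 = 3762)
a(P) = -105 (a(P) = (1/3)*(-315) = -105)
1/(a(C) + O(38)) = 1/(-105 - 4) = 1/(-109) = -1/109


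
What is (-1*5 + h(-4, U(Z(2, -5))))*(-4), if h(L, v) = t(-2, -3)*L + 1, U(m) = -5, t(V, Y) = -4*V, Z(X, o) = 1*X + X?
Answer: 144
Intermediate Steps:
Z(X, o) = 2*X (Z(X, o) = X + X = 2*X)
h(L, v) = 1 + 8*L (h(L, v) = (-4*(-2))*L + 1 = 8*L + 1 = 1 + 8*L)
(-1*5 + h(-4, U(Z(2, -5))))*(-4) = (-1*5 + (1 + 8*(-4)))*(-4) = (-5 + (1 - 32))*(-4) = (-5 - 31)*(-4) = -36*(-4) = 144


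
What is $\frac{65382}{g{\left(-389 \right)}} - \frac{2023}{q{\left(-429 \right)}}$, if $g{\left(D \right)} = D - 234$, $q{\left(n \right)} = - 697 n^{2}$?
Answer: $- \frac{493351641005}{4700959263} \approx -104.95$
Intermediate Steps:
$g{\left(D \right)} = -234 + D$
$\frac{65382}{g{\left(-389 \right)}} - \frac{2023}{q{\left(-429 \right)}} = \frac{65382}{-234 - 389} - \frac{2023}{\left(-697\right) \left(-429\right)^{2}} = \frac{65382}{-623} - \frac{2023}{\left(-697\right) 184041} = 65382 \left(- \frac{1}{623}\right) - \frac{2023}{-128276577} = - \frac{65382}{623} - - \frac{119}{7545681} = - \frac{65382}{623} + \frac{119}{7545681} = - \frac{493351641005}{4700959263}$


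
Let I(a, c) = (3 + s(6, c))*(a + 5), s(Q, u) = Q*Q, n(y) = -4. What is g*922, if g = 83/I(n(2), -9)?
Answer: 76526/39 ≈ 1962.2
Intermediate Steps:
s(Q, u) = Q²
I(a, c) = 195 + 39*a (I(a, c) = (3 + 6²)*(a + 5) = (3 + 36)*(5 + a) = 39*(5 + a) = 195 + 39*a)
g = 83/39 (g = 83/(195 + 39*(-4)) = 83/(195 - 156) = 83/39 ≈ 2.1282)
g*922 = (83/39)*922 = 76526/39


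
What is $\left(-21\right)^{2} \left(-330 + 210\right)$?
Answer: $-52920$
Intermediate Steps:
$\left(-21\right)^{2} \left(-330 + 210\right) = 441 \left(-120\right) = -52920$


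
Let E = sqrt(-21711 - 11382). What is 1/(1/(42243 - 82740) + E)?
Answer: -40497/54272751948838 - 4920021027*I*sqrt(3677)/54272751948838 ≈ -7.4618e-10 - 0.0054971*I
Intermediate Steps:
E = 3*I*sqrt(3677) (E = sqrt(-33093) = 3*I*sqrt(3677) ≈ 181.91*I)
1/(1/(42243 - 82740) + E) = 1/(1/(42243 - 82740) + 3*I*sqrt(3677)) = 1/(1/(-40497) + 3*I*sqrt(3677)) = 1/(-1/40497 + 3*I*sqrt(3677))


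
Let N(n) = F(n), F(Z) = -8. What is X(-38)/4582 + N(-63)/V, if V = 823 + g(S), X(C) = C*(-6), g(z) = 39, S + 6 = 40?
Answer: 39970/987421 ≈ 0.040479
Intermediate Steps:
N(n) = -8
S = 34 (S = -6 + 40 = 34)
X(C) = -6*C
V = 862 (V = 823 + 39 = 862)
X(-38)/4582 + N(-63)/V = -6*(-38)/4582 - 8/862 = 228*(1/4582) - 8*1/862 = 114/2291 - 4/431 = 39970/987421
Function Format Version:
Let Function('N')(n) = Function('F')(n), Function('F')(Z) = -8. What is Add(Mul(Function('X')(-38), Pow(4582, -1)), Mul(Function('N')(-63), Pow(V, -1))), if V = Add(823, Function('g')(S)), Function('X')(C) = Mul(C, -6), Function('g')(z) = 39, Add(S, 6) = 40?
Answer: Rational(39970, 987421) ≈ 0.040479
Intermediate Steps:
Function('N')(n) = -8
S = 34 (S = Add(-6, 40) = 34)
Function('X')(C) = Mul(-6, C)
V = 862 (V = Add(823, 39) = 862)
Add(Mul(Function('X')(-38), Pow(4582, -1)), Mul(Function('N')(-63), Pow(V, -1))) = Add(Mul(Mul(-6, -38), Pow(4582, -1)), Mul(-8, Pow(862, -1))) = Add(Mul(228, Rational(1, 4582)), Mul(-8, Rational(1, 862))) = Add(Rational(114, 2291), Rational(-4, 431)) = Rational(39970, 987421)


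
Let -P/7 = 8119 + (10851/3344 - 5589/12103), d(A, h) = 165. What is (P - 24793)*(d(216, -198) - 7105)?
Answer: 43106156071345/76076 ≈ 5.6662e+8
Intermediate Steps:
P = -17300437655/304304 (P = -7*(8119 + (10851/3344 - 5589/12103)) = -7*(8119 + 5928423/2130128) = -7*17300437655/2130128 = -17300437655/304304 ≈ -56853.)
(P - 24793)*(d(216, -198) - 7105) = (-17300437655/304304 - 24793)*(165 - 7105) = -24845046727/304304*(-6940) = 43106156071345/76076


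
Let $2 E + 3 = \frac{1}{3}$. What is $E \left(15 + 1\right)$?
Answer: $- \frac{64}{3} \approx -21.333$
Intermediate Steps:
$E = - \frac{4}{3}$ ($E = - \frac{3}{2} + \frac{1}{2 \cdot 3} = - \frac{3}{2} + \frac{1}{2} \cdot \frac{1}{3} = - \frac{3}{2} + \frac{1}{6} = - \frac{4}{3} \approx -1.3333$)
$E \left(15 + 1\right) = - \frac{4 \left(15 + 1\right)}{3} = \left(- \frac{4}{3}\right) 16 = - \frac{64}{3}$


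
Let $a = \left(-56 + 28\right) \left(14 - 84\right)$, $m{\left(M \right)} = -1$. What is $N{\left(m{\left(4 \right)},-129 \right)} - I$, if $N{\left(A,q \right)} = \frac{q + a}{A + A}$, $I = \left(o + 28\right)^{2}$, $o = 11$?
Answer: $- \frac{4873}{2} \approx -2436.5$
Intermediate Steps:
$a = 1960$ ($a = \left(-28\right) \left(-70\right) = 1960$)
$I = 1521$ ($I = \left(11 + 28\right)^{2} = 39^{2} = 1521$)
$N{\left(A,q \right)} = \frac{1960 + q}{2 A}$ ($N{\left(A,q \right)} = \frac{q + 1960}{A + A} = \frac{1960 + q}{2 A}$)
$N{\left(m{\left(4 \right)},-129 \right)} - I = \frac{1960 - 129}{2 \left(-1\right)} - 1521 = \frac{1}{2} \left(-1\right) 1831 - 1521 = - \frac{1831}{2} - 1521 = - \frac{4873}{2}$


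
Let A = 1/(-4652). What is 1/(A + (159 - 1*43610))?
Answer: -4652/202134053 ≈ -2.3014e-5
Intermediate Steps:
A = -1/4652 ≈ -0.00021496
1/(A + (159 - 1*43610)) = 1/(-1/4652 + (159 - 1*43610)) = 1/(-1/4652 + (159 - 43610)) = 1/(-1/4652 - 43451) = 1/(-202134053/4652) = -4652/202134053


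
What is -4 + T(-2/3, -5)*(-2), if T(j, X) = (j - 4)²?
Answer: -428/9 ≈ -47.556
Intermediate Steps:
T(j, X) = (-4 + j)²
-4 + T(-2/3, -5)*(-2) = -4 + (-4 - 2/3)²*(-2) = -4 + (-4 - 2*⅓)²*(-2) = -4 + (-4 - ⅔)²*(-2) = -4 + (-14/3)²*(-2) = -4 + (196/9)*(-2) = -4 - 392/9 = -428/9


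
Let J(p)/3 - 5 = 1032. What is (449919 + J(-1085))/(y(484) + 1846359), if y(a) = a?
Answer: 453030/1846843 ≈ 0.24530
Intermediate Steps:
J(p) = 3111 (J(p) = 15 + 3*1032 = 15 + 3096 = 3111)
(449919 + J(-1085))/(y(484) + 1846359) = (449919 + 3111)/(484 + 1846359) = 453030/1846843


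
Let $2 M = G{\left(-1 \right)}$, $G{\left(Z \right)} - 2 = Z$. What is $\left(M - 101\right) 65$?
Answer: $- \frac{13065}{2} \approx -6532.5$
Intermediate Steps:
$G{\left(Z \right)} = 2 + Z$
$M = \frac{1}{2}$ ($M = \frac{2 - 1}{2} = \frac{1}{2} \cdot 1 = \frac{1}{2} \approx 0.5$)
$\left(M - 101\right) 65 = \left(\frac{1}{2} - 101\right) 65 = \left(- \frac{201}{2}\right) 65 = - \frac{13065}{2}$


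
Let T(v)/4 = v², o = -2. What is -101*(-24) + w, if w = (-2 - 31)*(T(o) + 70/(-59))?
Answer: 114174/59 ≈ 1935.2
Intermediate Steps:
T(v) = 4*v²
w = -28842/59 (w = (-2 - 31)*(4*(-2)² + 70/(-59)) = -33*(4*4 + 70*(-1/59)) = -33*(16 - 70/59) = -33*874/59 = -28842/59 ≈ -488.85)
-101*(-24) + w = -101*(-24) - 28842/59 = 2424 - 28842/59 = 114174/59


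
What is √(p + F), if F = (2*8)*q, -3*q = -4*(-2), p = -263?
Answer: I*√2751/3 ≈ 17.483*I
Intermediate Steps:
q = -8/3 (q = -(-4)*(-2)/3 = -⅓*8 = -8/3 ≈ -2.6667)
F = -128/3 (F = (2*8)*(-8/3) = 16*(-8/3) = -128/3 ≈ -42.667)
√(p + F) = √(-263 - 128/3) = √(-917/3) = I*√2751/3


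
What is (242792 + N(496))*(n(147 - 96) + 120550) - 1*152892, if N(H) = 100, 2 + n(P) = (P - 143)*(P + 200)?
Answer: 23671129860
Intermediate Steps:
n(P) = -2 + (-143 + P)*(200 + P) (n(P) = -2 + (P - 143)*(P + 200) = -2 + (-143 + P)*(200 + P))
(242792 + N(496))*(n(147 - 96) + 120550) - 1*152892 = (242792 + 100)*((-28602 + (147 - 96)² + 57*(147 - 96)) + 120550) - 1*152892 = 242892*((-28602 + 51² + 57*51) + 120550) - 152892 = 242892*((-28602 + 2601 + 2907) + 120550) - 152892 = 242892*(-23094 + 120550) - 152892 = 242892*97456 - 152892 = 23671282752 - 152892 = 23671129860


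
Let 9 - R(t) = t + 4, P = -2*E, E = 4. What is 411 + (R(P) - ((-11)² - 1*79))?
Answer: 382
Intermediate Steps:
P = -8 (P = -2*4 = -8)
R(t) = 5 - t (R(t) = 9 - (t + 4) = 9 - (4 + t) = 9 + (-4 - t) = 5 - t)
411 + (R(P) - ((-11)² - 1*79)) = 411 + ((5 - 1*(-8)) - ((-11)² - 1*79)) = 411 + ((5 + 8) - (121 - 79)) = 411 + (13 - 1*42) = 411 + (13 - 42) = 411 - 29 = 382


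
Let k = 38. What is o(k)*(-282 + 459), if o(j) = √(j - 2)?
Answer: 1062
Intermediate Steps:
o(j) = √(-2 + j)
o(k)*(-282 + 459) = √(-2 + 38)*(-282 + 459) = √36*177 = 6*177 = 1062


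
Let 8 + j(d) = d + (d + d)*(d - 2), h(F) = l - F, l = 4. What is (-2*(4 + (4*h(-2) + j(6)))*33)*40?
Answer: -195360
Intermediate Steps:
h(F) = 4 - F
j(d) = -8 + d + 2*d*(-2 + d) (j(d) = -8 + (d + (d + d)*(d - 2)) = -8 + (d + (2*d)*(-2 + d)) = -8 + (d + 2*d*(-2 + d)) = -8 + d + 2*d*(-2 + d))
(-2*(4 + (4*h(-2) + j(6)))*33)*40 = (-2*(4 + (4*(4 - 1*(-2)) + (-8 - 3*6 + 2*6²)))*33)*40 = (-2*(4 + (4*(4 + 2) + (-8 - 18 + 2*36)))*33)*40 = (-2*(4 + (4*6 + (-8 - 18 + 72)))*33)*40 = (-2*(4 + (24 + 46))*33)*40 = (-2*(4 + 70)*33)*40 = (-2*74*33)*40 = -148*33*40 = -4884*40 = -195360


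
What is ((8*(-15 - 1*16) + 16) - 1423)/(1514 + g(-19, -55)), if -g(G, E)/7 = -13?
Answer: -331/321 ≈ -1.0312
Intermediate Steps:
g(G, E) = 91 (g(G, E) = -7*(-13) = 91)
((8*(-15 - 1*16) + 16) - 1423)/(1514 + g(-19, -55)) = ((8*(-15 - 1*16) + 16) - 1423)/(1514 + 91) = ((8*(-15 - 16) + 16) - 1423)/1605 = ((8*(-31) + 16) - 1423)*(1/1605) = ((-248 + 16) - 1423)*(1/1605) = (-232 - 1423)*(1/1605) = -1655*1/1605 = -331/321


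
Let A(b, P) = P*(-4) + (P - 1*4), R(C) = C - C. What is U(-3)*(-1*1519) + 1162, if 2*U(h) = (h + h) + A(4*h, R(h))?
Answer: 8757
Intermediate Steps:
R(C) = 0
A(b, P) = -4 - 3*P (A(b, P) = -4*P + (P - 4) = -4*P + (-4 + P) = -4 - 3*P)
U(h) = -2 + h (U(h) = ((h + h) + (-4 - 3*0))/2 = (2*h + (-4 + 0))/2 = (2*h - 4)/2 = (-4 + 2*h)/2 = -2 + h)
U(-3)*(-1*1519) + 1162 = (-2 - 3)*(-1*1519) + 1162 = -5*(-1519) + 1162 = 7595 + 1162 = 8757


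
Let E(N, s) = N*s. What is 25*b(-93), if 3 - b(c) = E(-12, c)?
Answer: -27825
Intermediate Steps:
b(c) = 3 + 12*c (b(c) = 3 - (-12)*c = 3 + 12*c)
25*b(-93) = 25*(3 + 12*(-93)) = 25*(3 - 1116) = 25*(-1113) = -27825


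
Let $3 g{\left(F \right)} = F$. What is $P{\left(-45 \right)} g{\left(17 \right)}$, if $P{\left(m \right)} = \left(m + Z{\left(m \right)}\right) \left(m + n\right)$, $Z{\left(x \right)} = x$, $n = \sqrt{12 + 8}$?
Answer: $22950 - 1020 \sqrt{5} \approx 20669.0$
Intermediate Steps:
$g{\left(F \right)} = \frac{F}{3}$
$n = 2 \sqrt{5}$ ($n = \sqrt{20} = 2 \sqrt{5} \approx 4.4721$)
$P{\left(m \right)} = 2 m \left(m + 2 \sqrt{5}\right)$ ($P{\left(m \right)} = \left(m + m\right) \left(m + 2 \sqrt{5}\right) = 2 m \left(m + 2 \sqrt{5}\right)$)
$P{\left(-45 \right)} g{\left(17 \right)} = 2 \left(-45\right) \left(-45 + 2 \sqrt{5}\right) \frac{1}{3} \cdot 17 = \left(4050 - 180 \sqrt{5}\right) \frac{17}{3} = 22950 - 1020 \sqrt{5}$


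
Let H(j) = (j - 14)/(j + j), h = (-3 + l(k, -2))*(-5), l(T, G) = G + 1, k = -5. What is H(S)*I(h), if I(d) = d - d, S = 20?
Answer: 0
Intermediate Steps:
l(T, G) = 1 + G
h = 20 (h = (-3 + (1 - 2))*(-5) = (-3 - 1)*(-5) = -4*(-5) = 20)
I(d) = 0
H(j) = (-14 + j)/(2*j) (H(j) = (-14 + j)/((2*j)) = (-14 + j)*(1/(2*j)) = (-14 + j)/(2*j))
H(S)*I(h) = ((½)*(-14 + 20)/20)*0 = ((½)*(1/20)*6)*0 = (3/20)*0 = 0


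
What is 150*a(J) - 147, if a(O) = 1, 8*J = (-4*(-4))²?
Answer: 3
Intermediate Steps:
J = 32 (J = (-4*(-4))²/8 = (⅛)*16² = (⅛)*256 = 32)
150*a(J) - 147 = 150*1 - 147 = 150 - 147 = 3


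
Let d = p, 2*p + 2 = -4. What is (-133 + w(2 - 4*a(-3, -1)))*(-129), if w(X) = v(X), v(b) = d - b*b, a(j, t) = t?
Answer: 22188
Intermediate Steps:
p = -3 (p = -1 + (½)*(-4) = -1 - 2 = -3)
d = -3
v(b) = -3 - b² (v(b) = -3 - b*b = -3 - b²)
w(X) = -3 - X²
(-133 + w(2 - 4*a(-3, -1)))*(-129) = (-133 + (-3 - (2 - 4*(-1))²))*(-129) = (-133 + (-3 - (2 + 4)²))*(-129) = (-133 + (-3 - 1*6²))*(-129) = (-133 + (-3 - 1*36))*(-129) = (-133 + (-3 - 36))*(-129) = (-133 - 39)*(-129) = -172*(-129) = 22188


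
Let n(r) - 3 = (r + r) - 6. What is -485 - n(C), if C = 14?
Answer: -510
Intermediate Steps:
n(r) = -3 + 2*r (n(r) = 3 + ((r + r) - 6) = 3 + (2*r - 6) = 3 + (-6 + 2*r) = -3 + 2*r)
-485 - n(C) = -485 - (-3 + 2*14) = -485 - (-3 + 28) = -485 - 1*25 = -485 - 25 = -510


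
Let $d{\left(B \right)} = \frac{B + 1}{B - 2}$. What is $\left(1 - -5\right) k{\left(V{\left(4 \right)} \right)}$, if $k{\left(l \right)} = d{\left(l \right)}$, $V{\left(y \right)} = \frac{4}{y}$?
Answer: $-12$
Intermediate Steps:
$d{\left(B \right)} = \frac{1 + B}{-2 + B}$
$k{\left(l \right)} = \frac{1 + l}{-2 + l}$
$\left(1 - -5\right) k{\left(V{\left(4 \right)} \right)} = \left(1 - -5\right) \frac{1 + \frac{4}{4}}{-2 + \frac{4}{4}} = \left(1 + 5\right) \frac{1 + 4 \cdot \frac{1}{4}}{-2 + 4 \cdot \frac{1}{4}} = 6 \frac{1 + 1}{-2 + 1} = 6 \frac{1}{-1} \cdot 2 = 6 \left(\left(-1\right) 2\right) = 6 \left(-2\right) = -12$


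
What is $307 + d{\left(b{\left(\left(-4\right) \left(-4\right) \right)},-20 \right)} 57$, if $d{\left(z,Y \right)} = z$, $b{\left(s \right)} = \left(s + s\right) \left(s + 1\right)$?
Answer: $31315$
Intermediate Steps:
$b{\left(s \right)} = 2 s \left(1 + s\right)$
$307 + d{\left(b{\left(\left(-4\right) \left(-4\right) \right)},-20 \right)} 57 = 307 + 2 \left(\left(-4\right) \left(-4\right)\right) \left(1 - -16\right) 57 = 307 + 2 \cdot 16 \left(1 + 16\right) 57 = 307 + 2 \cdot 16 \cdot 17 \cdot 57 = 307 + 544 \cdot 57 = 307 + 31008 = 31315$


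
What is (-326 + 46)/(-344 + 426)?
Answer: -140/41 ≈ -3.4146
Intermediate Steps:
(-326 + 46)/(-344 + 426) = -280/82 = -280*1/82 = -140/41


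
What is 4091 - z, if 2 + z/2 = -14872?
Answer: 33839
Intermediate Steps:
z = -29748 (z = -4 + 2*(-14872) = -4 - 29744 = -29748)
4091 - z = 4091 - 1*(-29748) = 4091 + 29748 = 33839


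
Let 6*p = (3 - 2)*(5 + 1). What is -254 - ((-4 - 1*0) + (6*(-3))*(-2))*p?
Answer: -286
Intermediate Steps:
p = 1 (p = ((3 - 2)*(5 + 1))/6 = (1*6)/6 = (⅙)*6 = 1)
-254 - ((-4 - 1*0) + (6*(-3))*(-2))*p = -254 - ((-4 - 1*0) + (6*(-3))*(-2)) = -254 - ((-4 + 0) - 18*(-2)) = -254 - (-4 + 36) = -254 - 32 = -286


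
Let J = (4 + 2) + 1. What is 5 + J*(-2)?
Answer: -9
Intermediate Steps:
J = 7 (J = 6 + 1 = 7)
5 + J*(-2) = 5 + 7*(-2) = 5 - 14 = -9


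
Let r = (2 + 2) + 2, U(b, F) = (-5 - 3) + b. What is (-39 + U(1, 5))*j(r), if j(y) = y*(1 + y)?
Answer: -1932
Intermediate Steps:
U(b, F) = -8 + b
r = 6 (r = 4 + 2 = 6)
(-39 + U(1, 5))*j(r) = (-39 + (-8 + 1))*(6*(1 + 6)) = (-39 - 7)*(6*7) = -46*42 = -1932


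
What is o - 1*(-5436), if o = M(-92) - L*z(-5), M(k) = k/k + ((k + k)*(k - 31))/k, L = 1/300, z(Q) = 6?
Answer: 259549/50 ≈ 5191.0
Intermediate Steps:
L = 1/300 ≈ 0.0033333
M(k) = -61 + 2*k (M(k) = 1 + ((2*k)*(-31 + k))/k = 1 + (2*k*(-31 + k))/k = 1 + (-62 + 2*k) = -61 + 2*k)
o = -12251/50 (o = (-61 + 2*(-92)) - 6/300 = (-61 - 184) - 1*1/50 = -245 - 1/50 = -12251/50 ≈ -245.02)
o - 1*(-5436) = -12251/50 - 1*(-5436) = -12251/50 + 5436 = 259549/50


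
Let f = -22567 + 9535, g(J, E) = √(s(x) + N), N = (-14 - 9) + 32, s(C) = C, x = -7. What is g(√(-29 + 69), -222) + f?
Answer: -13032 + √2 ≈ -13031.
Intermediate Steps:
N = 9 (N = -23 + 32 = 9)
g(J, E) = √2 (g(J, E) = √(-7 + 9) = √2)
f = -13032
g(√(-29 + 69), -222) + f = √2 - 13032 = -13032 + √2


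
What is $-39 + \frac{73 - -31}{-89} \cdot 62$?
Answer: $- \frac{9919}{89} \approx -111.45$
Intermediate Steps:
$-39 + \frac{73 - -31}{-89} \cdot 62 = -39 + \left(73 + 31\right) \left(- \frac{1}{89}\right) 62 = -39 + 104 \left(- \frac{1}{89}\right) 62 = -39 - \frac{6448}{89} = - \frac{9919}{89}$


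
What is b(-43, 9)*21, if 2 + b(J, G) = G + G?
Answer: 336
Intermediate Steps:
b(J, G) = -2 + 2*G (b(J, G) = -2 + (G + G) = -2 + 2*G)
b(-43, 9)*21 = (-2 + 2*9)*21 = (-2 + 18)*21 = 16*21 = 336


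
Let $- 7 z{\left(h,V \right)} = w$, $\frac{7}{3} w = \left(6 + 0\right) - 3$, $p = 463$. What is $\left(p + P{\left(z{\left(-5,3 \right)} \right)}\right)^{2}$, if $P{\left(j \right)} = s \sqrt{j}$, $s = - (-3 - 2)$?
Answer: $\frac{10503856}{49} + \frac{13890 i}{7} \approx 2.1436 \cdot 10^{5} + 1984.3 i$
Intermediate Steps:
$w = \frac{9}{7}$ ($w = \frac{3 \left(\left(6 + 0\right) - 3\right)}{7} = \frac{3 \left(6 - 3\right)}{7} = \frac{3}{7} \cdot 3 = \frac{9}{7} \approx 1.2857$)
$s = 5$ ($s = - (-3 - 2) = \left(-1\right) \left(-5\right) = 5$)
$z{\left(h,V \right)} = - \frac{9}{49}$ ($z{\left(h,V \right)} = \left(- \frac{1}{7}\right) \frac{9}{7} = - \frac{9}{49}$)
$P{\left(j \right)} = 5 \sqrt{j}$
$\left(p + P{\left(z{\left(-5,3 \right)} \right)}\right)^{2} = \left(463 + 5 \sqrt{- \frac{9}{49}}\right)^{2} = \left(463 + 5 \frac{3 i}{7}\right)^{2} = \left(463 + \frac{15 i}{7}\right)^{2}$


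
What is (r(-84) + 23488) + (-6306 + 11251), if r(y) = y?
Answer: 28349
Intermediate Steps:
(r(-84) + 23488) + (-6306 + 11251) = (-84 + 23488) + (-6306 + 11251) = 23404 + 4945 = 28349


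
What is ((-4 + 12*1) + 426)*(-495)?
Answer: -214830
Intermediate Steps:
((-4 + 12*1) + 426)*(-495) = ((-4 + 12) + 426)*(-495) = (8 + 426)*(-495) = 434*(-495) = -214830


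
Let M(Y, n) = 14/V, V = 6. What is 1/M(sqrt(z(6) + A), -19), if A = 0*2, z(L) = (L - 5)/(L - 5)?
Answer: 3/7 ≈ 0.42857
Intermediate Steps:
z(L) = 1 (z(L) = (-5 + L)/(-5 + L) = 1)
A = 0
M(Y, n) = 7/3 (M(Y, n) = 14/6 = 14*(1/6) = 7/3)
1/M(sqrt(z(6) + A), -19) = 1/(7/3) = 3/7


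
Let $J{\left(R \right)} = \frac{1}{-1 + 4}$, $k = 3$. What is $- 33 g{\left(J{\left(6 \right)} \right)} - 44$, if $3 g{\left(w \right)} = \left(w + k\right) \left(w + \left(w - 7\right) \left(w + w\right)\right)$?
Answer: $\frac{2882}{27} \approx 106.74$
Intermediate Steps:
$J{\left(R \right)} = \frac{1}{3}$
$g{\left(w \right)} = \frac{\left(3 + w\right) \left(w + 2 w \left(-7 + w\right)\right)}{3}$ ($g{\left(w \right)} = \frac{\left(w + 3\right) \left(w + \left(w - 7\right) \left(w + w\right)\right)}{3} = \frac{\left(3 + w\right) \left(w + \left(-7 + w\right) 2 w\right)}{3} = \frac{\left(3 + w\right) \left(w + 2 w \left(-7 + w\right)\right)}{3}$)
$- 33 g{\left(J{\left(6 \right)} \right)} - 44 = - 33 \cdot \frac{1}{3} \cdot \frac{1}{3} \left(-39 - \frac{7}{3} + \frac{2}{9}\right) - 44 = - 33 \cdot \frac{1}{3} \cdot \frac{1}{3} \left(- \frac{370}{9}\right) - 44 = \left(-33\right) \left(- \frac{370}{81}\right) - 44 = \frac{4070}{27} - 44 = \frac{2882}{27}$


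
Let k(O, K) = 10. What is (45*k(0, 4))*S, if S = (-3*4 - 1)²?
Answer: 76050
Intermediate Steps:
S = 169 (S = (-12 - 1)² = (-13)² = 169)
(45*k(0, 4))*S = (45*10)*169 = 450*169 = 76050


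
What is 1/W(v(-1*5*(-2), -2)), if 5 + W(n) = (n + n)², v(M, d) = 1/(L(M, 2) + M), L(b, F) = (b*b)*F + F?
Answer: -11236/56179 ≈ -0.20000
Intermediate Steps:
L(b, F) = F + F*b² (L(b, F) = b²*F + F = F*b² + F = F + F*b²)
v(M, d) = 1/(2 + M + 2*M²) (v(M, d) = 1/(2*(1 + M²) + M) = 1/((2 + 2*M²) + M) = 1/(2 + M + 2*M²))
W(n) = -5 + 4*n² (W(n) = -5 + (n + n)² = -5 + (2*n)² = -5 + 4*n²)
1/W(v(-1*5*(-2), -2)) = 1/(-5 + 4*(1/(2 - 1*5*(-2) + 2*(-1*5*(-2))²))²) = 1/(-5 + 4*(1/(2 - 5*(-2) + 2*(-5*(-2))²))²) = 1/(-5 + 4*(1/(2 + 10 + 2*10²))²) = 1/(-5 + 4*(1/(2 + 10 + 2*100))²) = 1/(-5 + 4*(1/(2 + 10 + 200))²) = 1/(-5 + 4*(1/212)²) = 1/(-5 + 4*(1/44944)) = 1/(-5 + 1/11236) = 1/(-56179/11236) = -11236/56179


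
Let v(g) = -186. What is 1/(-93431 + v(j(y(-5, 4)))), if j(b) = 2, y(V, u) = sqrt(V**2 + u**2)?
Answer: -1/93617 ≈ -1.0682e-5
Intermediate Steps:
1/(-93431 + v(j(y(-5, 4)))) = 1/(-93431 - 186) = 1/(-93617) = -1/93617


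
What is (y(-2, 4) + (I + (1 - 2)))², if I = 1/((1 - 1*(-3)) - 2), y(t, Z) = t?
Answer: 25/4 ≈ 6.2500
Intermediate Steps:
I = ½ (I = 1/((1 + 3) - 2) = 1/(4 - 2) = 1/2 = ½ ≈ 0.50000)
(y(-2, 4) + (I + (1 - 2)))² = (-2 + (½ + (1 - 2)))² = (-2 + (½ - 1))² = (-2 - ½)² = (-5/2)² = 25/4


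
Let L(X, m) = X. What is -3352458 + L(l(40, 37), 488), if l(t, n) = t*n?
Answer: -3350978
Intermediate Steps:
l(t, n) = n*t
-3352458 + L(l(40, 37), 488) = -3352458 + 37*40 = -3352458 + 1480 = -3350978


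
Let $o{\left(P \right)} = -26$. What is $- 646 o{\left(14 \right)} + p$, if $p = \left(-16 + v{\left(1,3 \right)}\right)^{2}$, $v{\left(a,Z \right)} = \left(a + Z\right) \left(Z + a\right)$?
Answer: $16796$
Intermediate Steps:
$v{\left(a,Z \right)} = \left(Z + a\right)^{2}$ ($v{\left(a,Z \right)} = \left(Z + a\right) \left(Z + a\right) = \left(Z + a\right)^{2}$)
$p = 0$ ($p = \left(-16 + \left(3 + 1\right)^{2}\right)^{2} = \left(-16 + 4^{2}\right)^{2} = \left(-16 + 16\right)^{2} = 0^{2} = 0$)
$- 646 o{\left(14 \right)} + p = \left(-646\right) \left(-26\right) + 0 = 16796 + 0 = 16796$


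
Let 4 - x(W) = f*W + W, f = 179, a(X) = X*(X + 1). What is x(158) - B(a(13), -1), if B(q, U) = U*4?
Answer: -28432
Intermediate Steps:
a(X) = X*(1 + X)
B(q, U) = 4*U
x(W) = 4 - 180*W (x(W) = 4 - (179*W + W) = 4 - 180*W)
x(158) - B(a(13), -1) = (4 - 180*158) - 4*(-1) = (4 - 28440) - 1*(-4) = -28436 + 4 = -28432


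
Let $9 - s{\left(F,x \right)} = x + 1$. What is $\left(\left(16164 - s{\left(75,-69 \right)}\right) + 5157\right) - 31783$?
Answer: $-10539$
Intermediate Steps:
$s{\left(F,x \right)} = 8 - x$ ($s{\left(F,x \right)} = 9 - \left(x + 1\right) = 9 - \left(1 + x\right) = 8 - x$)
$\left(\left(16164 - s{\left(75,-69 \right)}\right) + 5157\right) - 31783 = \left(\left(16164 - \left(8 - -69\right)\right) + 5157\right) - 31783 = \left(\left(16164 - \left(8 + 69\right)\right) + 5157\right) - 31783 = \left(\left(16164 - 77\right) + 5157\right) - 31783 = \left(16087 + 5157\right) - 31783 = 21244 - 31783 = -10539$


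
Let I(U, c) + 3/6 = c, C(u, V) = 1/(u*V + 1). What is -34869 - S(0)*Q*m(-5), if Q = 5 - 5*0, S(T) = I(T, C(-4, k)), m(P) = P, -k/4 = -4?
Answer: -4395119/126 ≈ -34882.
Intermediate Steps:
k = 16 (k = -4*(-4) = 16)
C(u, V) = 1/(1 + V*u) (C(u, V) = 1/(V*u + 1) = 1/(1 + V*u))
I(U, c) = -½ + c
S(T) = -65/126 (S(T) = -½ + 1/(1 + 16*(-4)) = -½ + 1/(1 - 64) = -½ + 1/(-63) = -½ - 1/63 = -65/126)
Q = 5 (Q = 5 + 0 = 5)
-34869 - S(0)*Q*m(-5) = -34869 - (-65/126*5)*(-5) = -34869 - (-325)*(-5)/126 = -34869 - 1*1625/126 = -34869 - 1625/126 = -4395119/126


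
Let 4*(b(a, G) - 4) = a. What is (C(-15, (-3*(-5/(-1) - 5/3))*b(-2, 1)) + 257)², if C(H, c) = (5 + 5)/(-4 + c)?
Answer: 100260169/1521 ≈ 65917.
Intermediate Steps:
b(a, G) = 4 + a/4
C(H, c) = 10/(-4 + c)
(C(-15, (-3*(-5/(-1) - 5/3))*b(-2, 1)) + 257)² = (10/(-4 + (-3*(-5/(-1) - 5/3))*(4 + (¼)*(-2))) + 257)² = (10/(-4 + (-3*(-5*(-1) - 5*⅓))*(4 - ½)) + 257)² = (10/(-4 - 3*(5 - 5/3)*(7/2)) + 257)² = (10/(-4 - 3*10/3*(7/2)) + 257)² = (10/(-4 - 10*7/2) + 257)² = (10/(-4 - 35) + 257)² = (10/(-39) + 257)² = (10*(-1/39) + 257)² = (-10/39 + 257)² = (10013/39)² = 100260169/1521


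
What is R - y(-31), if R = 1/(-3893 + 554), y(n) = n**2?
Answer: -3208780/3339 ≈ -961.00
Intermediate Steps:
R = -1/3339 (R = 1/(-3339) = -1/3339 ≈ -0.00029949)
R - y(-31) = -1/3339 - 1*(-31)**2 = -1/3339 - 1*961 = -1/3339 - 961 = -3208780/3339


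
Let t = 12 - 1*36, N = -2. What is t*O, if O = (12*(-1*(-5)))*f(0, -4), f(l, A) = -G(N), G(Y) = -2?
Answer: -2880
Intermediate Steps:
f(l, A) = 2 (f(l, A) = -1*(-2) = 2)
t = -24 (t = 12 - 36 = -24)
O = 120 (O = (12*(-1*(-5)))*2 = (12*5)*2 = 60*2 = 120)
t*O = -24*120 = -2880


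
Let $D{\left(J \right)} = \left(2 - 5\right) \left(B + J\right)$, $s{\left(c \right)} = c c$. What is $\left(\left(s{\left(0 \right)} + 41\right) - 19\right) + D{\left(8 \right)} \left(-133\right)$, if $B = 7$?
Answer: $6007$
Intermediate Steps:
$s{\left(c \right)} = c^{2}$
$D{\left(J \right)} = -21 - 3 J$ ($D{\left(J \right)} = \left(2 - 5\right) \left(7 + J\right) = - 3 \left(7 + J\right) = -21 - 3 J$)
$\left(\left(s{\left(0 \right)} + 41\right) - 19\right) + D{\left(8 \right)} \left(-133\right) = \left(\left(0^{2} + 41\right) - 19\right) + \left(-21 - 24\right) \left(-133\right) = \left(\left(0 + 41\right) - 19\right) + \left(-21 - 24\right) \left(-133\right) = \left(41 - 19\right) - -5985 = 22 + 5985 = 6007$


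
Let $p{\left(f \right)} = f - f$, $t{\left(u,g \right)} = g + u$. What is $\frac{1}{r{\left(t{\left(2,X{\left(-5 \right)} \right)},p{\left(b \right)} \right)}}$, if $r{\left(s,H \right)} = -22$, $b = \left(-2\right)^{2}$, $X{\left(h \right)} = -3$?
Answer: $- \frac{1}{22} \approx -0.045455$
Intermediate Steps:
$b = 4$
$p{\left(f \right)} = 0$
$\frac{1}{r{\left(t{\left(2,X{\left(-5 \right)} \right)},p{\left(b \right)} \right)}} = \frac{1}{-22} = - \frac{1}{22}$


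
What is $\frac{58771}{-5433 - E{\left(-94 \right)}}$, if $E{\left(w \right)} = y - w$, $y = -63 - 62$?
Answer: $- \frac{58771}{5402} \approx -10.879$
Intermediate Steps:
$y = -125$
$E{\left(w \right)} = -125 - w$
$\frac{58771}{-5433 - E{\left(-94 \right)}} = \frac{58771}{-5433 - \left(-125 - -94\right)} = \frac{58771}{-5433 - \left(-125 + 94\right)} = \frac{58771}{-5433 - -31} = \frac{58771}{-5433 + 31} = \frac{58771}{-5402} = 58771 \left(- \frac{1}{5402}\right) = - \frac{58771}{5402}$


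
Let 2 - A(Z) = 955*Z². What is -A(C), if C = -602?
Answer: 346095818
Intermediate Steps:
A(Z) = 2 - 955*Z²
-A(C) = -(2 - 955*(-602)²) = -(2 - 955*362404) = -(2 - 346095820) = -1*(-346095818) = 346095818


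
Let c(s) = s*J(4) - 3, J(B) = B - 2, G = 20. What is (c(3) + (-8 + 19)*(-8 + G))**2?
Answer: 18225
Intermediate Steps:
J(B) = -2 + B
c(s) = -3 + 2*s (c(s) = s*(-2 + 4) - 3 = s*2 - 3 = 2*s - 3 = -3 + 2*s)
(c(3) + (-8 + 19)*(-8 + G))**2 = ((-3 + 2*3) + (-8 + 19)*(-8 + 20))**2 = ((-3 + 6) + 11*12)**2 = (3 + 132)**2 = 135**2 = 18225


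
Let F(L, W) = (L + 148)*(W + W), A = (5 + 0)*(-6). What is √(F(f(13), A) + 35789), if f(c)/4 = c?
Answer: √23789 ≈ 154.24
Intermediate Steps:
A = -30 (A = 5*(-6) = -30)
f(c) = 4*c
F(L, W) = 2*W*(148 + L) (F(L, W) = (148 + L)*(2*W) = 2*W*(148 + L))
√(F(f(13), A) + 35789) = √(2*(-30)*(148 + 4*13) + 35789) = √(2*(-30)*(148 + 52) + 35789) = √(2*(-30)*200 + 35789) = √(-12000 + 35789) = √23789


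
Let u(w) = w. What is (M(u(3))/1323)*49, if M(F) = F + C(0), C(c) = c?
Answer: ⅑ ≈ 0.11111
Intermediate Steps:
M(F) = F (M(F) = F + 0 = F)
(M(u(3))/1323)*49 = (3/1323)*49 = (3*(1/1323))*49 = (1/441)*49 = ⅑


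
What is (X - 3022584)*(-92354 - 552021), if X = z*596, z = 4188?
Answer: 339286635000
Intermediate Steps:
X = 2496048 (X = 4188*596 = 2496048)
(X - 3022584)*(-92354 - 552021) = (2496048 - 3022584)*(-92354 - 552021) = -526536*(-644375) = 339286635000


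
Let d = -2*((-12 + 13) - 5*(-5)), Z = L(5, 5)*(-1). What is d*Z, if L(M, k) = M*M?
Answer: 1300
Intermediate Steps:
L(M, k) = M²
Z = -25 (Z = 5²*(-1) = 25*(-1) = -25)
d = -52 (d = -2*(1 + 25) = -2*26 = -52)
d*Z = -52*(-25) = 1300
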